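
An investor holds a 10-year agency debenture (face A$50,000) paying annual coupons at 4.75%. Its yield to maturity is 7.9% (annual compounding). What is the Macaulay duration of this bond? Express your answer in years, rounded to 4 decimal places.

7.9183 years

Periodic yield y = 0.079. Discount each cash flow and weight by its year:
  t   CF        PV=CF/(1+0.079)^t    t·PV
  1     2,375.00     2,201.1121     2,201.1121
  2     2,375.00     2,039.9556     4,079.9113
  3     2,375.00     1,890.5984     5,671.7951
  4     2,375.00     1,752.1764     7,008.7057
  5     2,375.00     1,623.8892     8,119.4459
  6     2,375.00     1,504.9946     9,029.9677
  7     2,375.00     1,394.8050     9,763.6351
  8     2,375.00     1,292.6831    10,341.4645
  9     2,375.00     1,198.0381    10,782.3425
  10   52,375.00    24,485.5345   244,855.3452
  Σ                 39,383.7870   311,853.7252
Price P = Σ PV = 39,383.7870.
Macaulay duration = Σ(t·PV) / P = 311,853.7252 / 39,383.7870 = 7.91833 years.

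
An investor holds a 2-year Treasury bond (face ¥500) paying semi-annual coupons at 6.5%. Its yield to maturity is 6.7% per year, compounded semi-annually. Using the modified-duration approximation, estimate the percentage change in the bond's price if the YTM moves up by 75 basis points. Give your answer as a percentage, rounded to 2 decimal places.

Periodic yield y = 0.0335. Modified duration first:
  t   CF        PV=CF/(1+0.0335)^t    t·PV
  1        16.25        15.7233        15.7233
  2        16.25        15.2136        30.4272
  3        16.25        14.7205        44.1614
  4       516.25       452.4995     1,809.9982
  Σ                    498.1569     1,900.3101
P = 498.1569; D_Mac = 3.81468 half-year periods = 1.90734 yrs; D_mod = 1.90734/(1+0.0335) = 1.84552 yrs.
ΔP/P ≈ -D_mod · Δy = -1.84552 × (+0.0075) = -0.013841 = -1.3841%.

-1.38%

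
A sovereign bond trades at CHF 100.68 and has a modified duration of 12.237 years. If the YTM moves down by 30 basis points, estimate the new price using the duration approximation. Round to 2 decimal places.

Duration approximation: ΔP/P ≈ -D_mod · Δy = -12.237 × (-0.003) = +0.036711.
New price ≈ 100.68 × (1 + 0.036711) = 104.37606348.

CHF 104.38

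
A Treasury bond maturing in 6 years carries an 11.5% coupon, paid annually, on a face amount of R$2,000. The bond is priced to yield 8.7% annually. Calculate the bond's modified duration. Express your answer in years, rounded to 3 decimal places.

4.354 years

Periodic yield y = 0.087. First find Macaulay duration:
  t   CF        PV=CF/(1+0.087)^t    t·PV
  1       230.00       211.5915       211.5915
  2       230.00       194.6564       389.3129
  3       230.00       179.0767       537.2302
  4       230.00       164.7440       658.9761
  5       230.00       151.5584       757.7922
  6     2,230.00     1,351.8472     8,111.0831
  Σ                  2,253.4743    10,665.9860
P = 2,253.4743; Macaulay duration = 10,665.9860 / 2,253.4743 = 4.73313 years.
Modified duration = D_Mac / (1 + y) = 4.73313 / 1.087 = 4.35430 years.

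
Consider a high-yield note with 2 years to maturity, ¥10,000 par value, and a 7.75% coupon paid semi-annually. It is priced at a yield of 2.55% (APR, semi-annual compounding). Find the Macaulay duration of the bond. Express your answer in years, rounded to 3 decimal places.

1.897 years

Periodic yield y = 0.01275. Discount each cash flow and weight by its period:
  t   CF        PV=CF/(1+0.01275)^t    t·PV
  1       387.50       382.6216       382.6216
  2       387.50       377.8046       755.6091
  3       387.50       373.0482     1,119.1446
  4    10,387.50     9,874.2025    39,496.8100
  Σ                 11,007.6768    41,754.1853
Price P = Σ PV = 11,007.6768.
Macaulay duration = Σ(t·PV) / P = 41,754.1853 / 11,007.6768 = 3.79319 half-year periods.
In years: 3.79319 / 2 = 1.89659 years.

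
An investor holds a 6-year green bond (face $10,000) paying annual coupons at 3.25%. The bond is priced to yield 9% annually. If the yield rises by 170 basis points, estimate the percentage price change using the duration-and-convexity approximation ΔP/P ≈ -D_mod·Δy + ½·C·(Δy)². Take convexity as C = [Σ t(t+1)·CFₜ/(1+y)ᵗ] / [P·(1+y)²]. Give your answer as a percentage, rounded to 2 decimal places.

With y = 0.09:
  t   CF        PV=CF/(1+0.09)^t    t·PV        t(t+1)·PV
  1       325.00       298.1651       298.1651         596.3303
  2       325.00       273.5460       547.0920       1,641.2760
  3       325.00       250.9596       752.8789       3,011.5156
  4       325.00       230.2382       920.9528       4,604.7639
  5       325.00       211.2277     1,056.1385       6,336.8310
  6    10,325.00     6,156.4602    36,938.7609     258,571.3263
  Σ                  7,420.5968    40,513.9882     274,762.0430
P = 7,420.5968; D_Mac = 5.45967 yrs; D_mod = 5.00887 yrs; C = 31.16484.
Duration effect: -5.00887 × (+0.017) = -0.085151
Convexity effect: 0.5 × 31.16484 × (0.017)² = +0.0045033
ΔP/P ≈ -0.085151 + 0.0045033 = -0.080647 = -8.0647%.

-8.06%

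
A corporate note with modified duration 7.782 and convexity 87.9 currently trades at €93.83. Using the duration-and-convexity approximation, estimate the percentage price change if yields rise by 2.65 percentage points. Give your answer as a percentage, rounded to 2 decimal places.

-17.54%

Duration effect: -D_mod·Δy = -7.782 × (+0.0265) = -0.206223
Convexity effect: ½·C·(Δy)² = 0.5 × 87.9 × (0.0265)² = +0.0308638875
ΔP/P ≈ -0.206223 + 0.0308638875 = -0.1753591125
= -17.53591125%.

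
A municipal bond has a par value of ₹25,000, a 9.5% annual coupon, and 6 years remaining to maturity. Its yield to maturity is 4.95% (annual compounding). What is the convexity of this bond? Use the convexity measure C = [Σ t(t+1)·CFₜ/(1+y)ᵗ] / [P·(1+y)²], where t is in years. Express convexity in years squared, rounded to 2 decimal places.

With y = 0.0495:
  t   CF        PV=CF/(1+0.0495)^t    t·PV        t(t+1)·PV
  1     2,375.00     2,262.9824     2,262.9824       4,525.9647
  2     2,375.00     2,156.2481     4,312.4962      12,937.4886
  3     2,375.00     2,054.5480     6,163.6439      24,654.5756
  4     2,375.00     1,957.6446     7,830.5782      39,152.8912
  5     2,375.00     1,865.3116     9,326.5582      55,959.3491
  6    27,375.00    20,486.1086   122,916.6515     860,416.5606
  Σ                 30,782.8432   152,812.9104     997,646.8298
P = 30,782.8432.
Convexity = Σ t(t+1)·PV / [P·(1+y)²] = 997,646.8298 / (30,782.8432 × 1.101450) = 29.42410.

29.42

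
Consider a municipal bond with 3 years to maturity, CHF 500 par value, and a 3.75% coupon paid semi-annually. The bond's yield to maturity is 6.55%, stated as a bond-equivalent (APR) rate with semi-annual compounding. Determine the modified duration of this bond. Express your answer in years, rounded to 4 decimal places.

Periodic yield y = 0.03275. First find Macaulay duration:
  t   CF        PV=CF/(1+0.03275)^t    t·PV
  1        9.375         9.0777         9.0777
  2        9.375         8.7898        17.5797
  3        9.375         8.5111        25.5333
  4        9.375         8.2412        32.9648
  5        9.375         7.9799        39.8993
  6      509.375       419.8232     2,518.9390
  Σ                    462.4229     2,643.9938
P = 462.4229; Macaulay duration = 2,643.9938 / 462.4229 = 5.71770 half-year periods = 2.85885 years.
Modified duration = D_Mac / (1 + y) = 2.85885 / 1.03275 = 2.76819 years.

2.7682 years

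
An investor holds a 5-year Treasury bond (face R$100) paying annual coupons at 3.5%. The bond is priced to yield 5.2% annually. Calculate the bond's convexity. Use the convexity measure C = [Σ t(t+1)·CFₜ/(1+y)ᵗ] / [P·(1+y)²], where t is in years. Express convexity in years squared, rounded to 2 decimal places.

With y = 0.052:
  t   CF        PV=CF/(1+0.052)^t    t·PV        t(t+1)·PV
  1         3.50         3.3270         3.3270           6.6540
  2         3.50         3.1625         6.3251          18.9753
  3         3.50         3.0062         9.0187          36.0746
  4         3.50         2.8576        11.4305          57.1525
  5       103.50        80.3270       401.6351       2,409.8106
  Σ                     92.6804       431.7363       2,528.6670
P = 92.6804.
Convexity = Σ t(t+1)·PV / [P·(1+y)²] = 2,528.6670 / (92.6804 × 1.106704) = 24.65314.

24.65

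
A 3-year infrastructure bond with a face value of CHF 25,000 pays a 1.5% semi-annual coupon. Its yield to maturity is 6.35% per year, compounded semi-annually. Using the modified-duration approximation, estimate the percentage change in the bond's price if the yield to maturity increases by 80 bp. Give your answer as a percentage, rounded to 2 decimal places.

Periodic yield y = 0.03175. Modified duration first:
  t   CF        PV=CF/(1+0.03175)^t    t·PV
  1       187.50       181.7301       181.7301
  2       187.50       176.1377       352.2754
  3       187.50       170.7174       512.1523
  4       187.50       165.4639       661.8558
  5       187.50       160.3721       801.8606
  6    25,187.50    20,880.3704   125,282.2223
  Σ                 21,734.7916   127,792.0964
P = 21,734.7916; D_Mac = 5.87961 half-year periods = 2.93980 yrs; D_mod = 2.93980/(1+0.03175) = 2.84934 yrs.
ΔP/P ≈ -D_mod · Δy = -2.84934 × (+0.008) = -0.022795 = -2.2795%.

-2.28%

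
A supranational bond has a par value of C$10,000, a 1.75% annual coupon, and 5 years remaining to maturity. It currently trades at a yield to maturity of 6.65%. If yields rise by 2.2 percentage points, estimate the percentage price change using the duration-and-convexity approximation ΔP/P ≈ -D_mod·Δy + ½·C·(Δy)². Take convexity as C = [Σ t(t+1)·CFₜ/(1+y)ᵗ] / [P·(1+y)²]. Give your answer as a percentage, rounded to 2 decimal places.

-9.31%

With y = 0.0665:
  t   CF        PV=CF/(1+0.0665)^t    t·PV        t(t+1)·PV
  1       175.00       164.0881       164.0881         328.1763
  2       175.00       153.8567       307.7133         923.1400
  3       175.00       144.2632       432.7895       1,731.1580
  4       175.00       135.2679       541.0714       2,705.3571
  5    10,175.00     7,374.4582    36,872.2911     221,233.7463
  Σ                  7,971.9340    38,317.9535     226,921.5778
P = 7,971.9340; D_Mac = 4.80661 yrs; D_mod = 4.50690 yrs; C = 25.02594.
Duration effect: -4.50690 × (+0.022) = -0.099152
Convexity effect: 0.5 × 25.02594 × (0.022)² = +0.0060563
ΔP/P ≈ -0.099152 + 0.0060563 = -0.093095 = -9.3095%.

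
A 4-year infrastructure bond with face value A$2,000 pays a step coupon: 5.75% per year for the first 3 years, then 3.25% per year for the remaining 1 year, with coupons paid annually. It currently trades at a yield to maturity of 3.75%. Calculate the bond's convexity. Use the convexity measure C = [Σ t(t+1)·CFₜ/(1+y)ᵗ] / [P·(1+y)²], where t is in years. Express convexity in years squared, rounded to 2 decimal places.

With y = 0.0375:
  t   CF        PV=CF/(1+0.0375)^t    t·PV        t(t+1)·PV
  1       115.00       110.8434       110.8434         221.6867
  2       115.00       106.8370       213.6740         641.0219
  3       115.00       102.9754       308.9262       1,235.7049
  4     2,065.00     1,782.2459     7,128.9838      35,644.9188
  Σ                  2,102.9017     7,762.4273      37,743.3324
P = 2,102.9017.
Convexity = Σ t(t+1)·PV / [P·(1+y)²] = 37,743.3324 / (2,102.9017 × 1.076406) = 16.67420.

16.67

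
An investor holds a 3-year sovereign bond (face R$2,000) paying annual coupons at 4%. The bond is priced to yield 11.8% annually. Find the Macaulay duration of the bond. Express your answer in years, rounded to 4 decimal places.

2.8725 years

Periodic yield y = 0.118. Discount each cash flow and weight by its year:
  t   CF        PV=CF/(1+0.118)^t    t·PV
  1        80.00        71.5564        71.5564
  2        80.00        64.0039       128.0078
  3     2,080.00     1,488.4626     4,465.3878
  Σ                  1,624.0228     4,664.9519
Price P = Σ PV = 1,624.0228.
Macaulay duration = Σ(t·PV) / P = 4,664.9519 / 1,624.0228 = 2.87247 years.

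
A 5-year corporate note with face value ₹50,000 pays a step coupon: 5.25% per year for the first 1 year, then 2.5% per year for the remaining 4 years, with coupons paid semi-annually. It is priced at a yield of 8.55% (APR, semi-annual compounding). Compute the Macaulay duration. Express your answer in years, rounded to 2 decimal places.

Periodic yield y = 0.04275. Discount each cash flow and weight by its period:
  t   CF        PV=CF/(1+0.04275)^t    t·PV
  1     1,312.50     1,258.6910     1,258.6910
  2     1,312.50     1,207.0880     2,414.1759
  3       625.00       551.2383     1,653.7150
  4       625.00       528.6390     2,114.5561
  5       625.00       506.9662     2,534.8311
  6       625.00       486.1819     2,917.0917
  7       625.00       466.2498     3,263.7484
  8       625.00       447.1348     3,577.0780
  9       625.00       428.8034     3,859.2307
  10   50,625.00    33,309.1117   333,091.1171
  Σ                 39,190.1041   356,684.2350
Price P = Σ PV = 39,190.1041.
Macaulay duration = Σ(t·PV) / P = 356,684.2350 / 39,190.1041 = 9.10139 half-year periods.
In years: 9.10139 / 2 = 4.55069 years.

4.55 years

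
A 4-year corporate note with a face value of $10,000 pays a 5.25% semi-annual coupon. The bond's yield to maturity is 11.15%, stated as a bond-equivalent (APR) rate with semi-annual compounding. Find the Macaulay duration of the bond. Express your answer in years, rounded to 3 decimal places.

Periodic yield y = 0.05575. Discount each cash flow and weight by its period:
  t   CF        PV=CF/(1+0.05575)^t    t·PV
  1       262.50       248.6384       248.6384
  2       262.50       235.5088       471.0176
  3       262.50       223.0725       669.2175
  4       262.50       211.2929       845.1717
  5       262.50       200.1354     1,000.6769
  6       262.50       189.5670     1,137.4021
  7       262.50       179.5567     1,256.8971
  8    10,262.50     6,649.1243    53,192.9941
  Σ                  8,136.8960    58,822.0153
Price P = Σ PV = 8,136.8960.
Macaulay duration = Σ(t·PV) / P = 58,822.0153 / 8,136.8960 = 7.22905 half-year periods.
In years: 7.22905 / 2 = 3.61452 years.

3.615 years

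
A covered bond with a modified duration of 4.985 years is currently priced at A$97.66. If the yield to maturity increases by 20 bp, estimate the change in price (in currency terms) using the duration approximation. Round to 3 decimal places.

Duration approximation: ΔP/P ≈ -D_mod · Δy = -4.985 × (+0.002) = -0.009970.
ΔP ≈ 97.66 × (-0.009970) = -0.9736702.

-A$0.974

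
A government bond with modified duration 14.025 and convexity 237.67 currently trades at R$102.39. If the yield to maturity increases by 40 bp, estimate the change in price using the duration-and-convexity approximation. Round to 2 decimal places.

-R$5.55

Duration effect: -D_mod·Δy = -14.025 × (+0.004) = -0.056100
Convexity effect: ½·C·(Δy)² = 0.5 × 237.67 × (0.004)² = +0.00190136
ΔP/P ≈ -0.056100 + 0.00190136 = -0.05419864
ΔP ≈ 102.39 × (-0.05419864) = -5.5493987496.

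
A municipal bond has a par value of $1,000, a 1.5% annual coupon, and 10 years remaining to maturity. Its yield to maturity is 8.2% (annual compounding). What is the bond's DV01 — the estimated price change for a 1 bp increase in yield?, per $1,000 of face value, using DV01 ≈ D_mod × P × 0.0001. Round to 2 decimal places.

Periodic yield y = 0.082.
  t   CF        PV=CF/(1+0.082)^t    t·PV
  1        15.00        13.8632        13.8632
  2        15.00        12.8126        25.6252
  3        15.00        11.8416        35.5247
  4        15.00        10.9442        43.7766
  5        15.00        10.1147        50.5737
  6        15.00         9.3482        56.0892
  7        15.00         8.6397        60.4781
  8        15.00         7.9850        63.8797
  9        15.00         7.3798        66.4184
  10    1,015.00       461.5231     4,615.2309
  Σ                    554.4521     5,031.4598
P = 554.4521; D_Mac = 9.07465 yrs; D_mod = 8.38692 yrs.
DV01 ≈ 8.38692 × 554.4521 × 0.0001 = 0.465015.

$0.47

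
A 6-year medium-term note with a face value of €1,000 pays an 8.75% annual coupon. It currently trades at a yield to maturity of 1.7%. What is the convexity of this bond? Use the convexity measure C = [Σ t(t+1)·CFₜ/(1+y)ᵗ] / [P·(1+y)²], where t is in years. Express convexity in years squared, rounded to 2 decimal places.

With y = 0.017:
  t   CF        PV=CF/(1+0.017)^t    t·PV        t(t+1)·PV
  1        87.50        86.0374        86.0374         172.0747
  2        87.50        84.5992       169.1984         507.5951
  3        87.50        83.1850       249.5551         998.2204
  4        87.50        81.7945       327.1781       1,635.8905
  5        87.50        80.4273       402.1363       2,412.8179
  6     1,087.50       982.8869     5,897.3214      41,281.2499
  Σ                  1,398.9303     7,131.4267      47,007.8485
P = 1,398.9303.
Convexity = Σ t(t+1)·PV / [P·(1+y)²] = 47,007.8485 / (1,398.9303 × 1.034289) = 32.48871.

32.49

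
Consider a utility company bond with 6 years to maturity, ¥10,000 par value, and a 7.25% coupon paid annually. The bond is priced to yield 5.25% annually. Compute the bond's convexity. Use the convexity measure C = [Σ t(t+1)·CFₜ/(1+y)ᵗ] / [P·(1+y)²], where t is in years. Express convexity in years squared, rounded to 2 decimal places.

With y = 0.0525:
  t   CF        PV=CF/(1+0.0525)^t    t·PV        t(t+1)·PV
  1       725.00       688.8361       688.8361       1,377.6722
  2       725.00       654.4761     1,308.9522       3,926.8567
  3       725.00       621.8300     1,865.4901       7,461.9604
  4       725.00       590.8124     2,363.2495      11,816.2476
  5       725.00       561.3419     2,806.7097      16,840.2579
  6    10,725.00     7,889.7760    47,338.6561     331,370.5924
  Σ                 11,007.0726    56,371.8937     372,793.5872
P = 11,007.0726.
Convexity = Σ t(t+1)·PV / [P·(1+y)²] = 372,793.5872 / (11,007.0726 × 1.107756) = 30.57401.

30.57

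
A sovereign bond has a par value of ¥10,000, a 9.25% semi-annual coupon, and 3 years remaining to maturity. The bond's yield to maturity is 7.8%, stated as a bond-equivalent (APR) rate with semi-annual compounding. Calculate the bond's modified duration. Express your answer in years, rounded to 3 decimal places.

Periodic yield y = 0.039. First find Macaulay duration:
  t   CF        PV=CF/(1+0.039)^t    t·PV
  1       462.50       445.1396       445.1396
  2       462.50       428.4308       856.8615
  3       462.50       412.3491     1,237.0474
  4       462.50       396.8712     1,587.4847
  5       462.50       381.9742     1,909.8709
  6    10,462.50     8,316.5305    49,899.1831
  Σ                 10,381.2953    55,935.5871
P = 10,381.2953; Macaulay duration = 55,935.5871 / 10,381.2953 = 5.38811 half-year periods = 2.69406 years.
Modified duration = D_Mac / (1 + y) = 2.69406 / 1.039 = 2.59293 years.

2.593 years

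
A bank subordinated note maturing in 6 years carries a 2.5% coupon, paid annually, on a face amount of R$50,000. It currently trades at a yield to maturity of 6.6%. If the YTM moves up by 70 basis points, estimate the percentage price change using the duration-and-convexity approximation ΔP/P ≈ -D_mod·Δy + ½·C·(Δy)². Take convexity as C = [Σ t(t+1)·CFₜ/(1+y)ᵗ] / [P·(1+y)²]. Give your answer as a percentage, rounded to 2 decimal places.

With y = 0.066:
  t   CF        PV=CF/(1+0.066)^t    t·PV        t(t+1)·PV
  1     1,250.00     1,172.6079     1,172.6079       2,345.2158
  2     1,250.00     1,100.0074     2,200.0148       6,600.0444
  3     1,250.00     1,031.9019     3,095.7056      12,382.8224
  4     1,250.00       968.0130     3,872.0520      19,360.2602
  5     1,250.00       908.0797     4,540.3987      27,242.3924
  6    51,250.00    34,926.1441   209,556.8646   1,466,898.0525
  Σ                 40,106.7540   224,437.6437   1,534,828.7876
P = 40,106.7540; D_Mac = 5.59601 yrs; D_mod = 5.24954 yrs; C = 33.67658.
Duration effect: -5.24954 × (+0.007) = -0.036747
Convexity effect: 0.5 × 33.67658 × (0.007)² = +0.0008251
ΔP/P ≈ -0.036747 + 0.0008251 = -0.035922 = -3.5922%.

-3.59%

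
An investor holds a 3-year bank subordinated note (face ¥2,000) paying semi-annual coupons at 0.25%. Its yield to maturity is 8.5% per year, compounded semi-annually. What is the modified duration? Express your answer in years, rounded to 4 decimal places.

Periodic yield y = 0.0425. First find Macaulay duration:
  t   CF        PV=CF/(1+0.0425)^t    t·PV
  1         2.50         2.3981         2.3981
  2         2.50         2.3003         4.6006
  3         2.50         2.2065         6.6196
  4         2.50         2.1166         8.4663
  5         2.50         2.0303        10.1515
  6     2,002.50     1,559.9696     9,359.8178
  Σ                  1,571.0215     9,392.0539
P = 1,571.0215; Macaulay duration = 9,392.0539 / 1,571.0215 = 5.97831 half-year periods = 2.98916 years.
Modified duration = D_Mac / (1 + y) = 2.98916 / 1.0425 = 2.86730 years.

2.8673 years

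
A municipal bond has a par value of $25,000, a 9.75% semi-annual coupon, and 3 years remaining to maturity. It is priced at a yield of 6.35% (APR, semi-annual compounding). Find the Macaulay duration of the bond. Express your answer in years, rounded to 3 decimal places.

Periodic yield y = 0.03175. Discount each cash flow and weight by its period:
  t   CF        PV=CF/(1+0.03175)^t    t·PV
  1     1,218.75     1,181.2455     1,181.2455
  2     1,218.75     1,144.8950     2,289.7901
  3     1,218.75     1,109.6632     3,328.9897
  4     1,218.75     1,075.5156     4,302.0624
  5     1,218.75     1,042.4188     5,212.0941
  6    26,218.75    21,735.2739   130,411.6433
  Σ                 27,289.0120   146,725.8251
Price P = Σ PV = 27,289.0120.
Macaulay duration = Σ(t·PV) / P = 146,725.8251 / 27,289.0120 = 5.37674 half-year periods.
In years: 5.37674 / 2 = 2.68837 years.

2.688 years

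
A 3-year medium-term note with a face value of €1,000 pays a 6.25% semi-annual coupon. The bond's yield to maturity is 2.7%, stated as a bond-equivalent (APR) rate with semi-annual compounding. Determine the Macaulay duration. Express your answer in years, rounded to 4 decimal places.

Periodic yield y = 0.0135. Discount each cash flow and weight by its period:
  t   CF        PV=CF/(1+0.0135)^t    t·PV
  1        31.25        30.8337        30.8337
  2        31.25        30.4230        60.8461
  3        31.25        30.0178        90.0534
  4        31.25        29.6180       118.4718
  5        31.25        29.2234       146.1172
  6     1,031.25       951.5277     5,709.1663
  Σ                  1,101.6437     6,155.4885
Price P = Σ PV = 1,101.6437.
Macaulay duration = Σ(t·PV) / P = 6,155.4885 / 1,101.6437 = 5.58755 half-year periods.
In years: 5.58755 / 2 = 2.79377 years.

2.7938 years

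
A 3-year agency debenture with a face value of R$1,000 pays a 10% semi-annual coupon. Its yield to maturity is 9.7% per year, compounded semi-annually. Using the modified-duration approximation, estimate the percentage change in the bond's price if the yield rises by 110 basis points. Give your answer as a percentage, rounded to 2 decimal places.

Periodic yield y = 0.0485. Modified duration first:
  t   CF        PV=CF/(1+0.0485)^t    t·PV
  1        50.00        47.6872        47.6872
  2        50.00        45.4813        90.9627
  3        50.00        43.3775       130.1326
  4        50.00        41.3710       165.4841
  5        50.00        39.4573       197.2867
  6     1,050.00       790.2758     4,741.6549
  Σ                  1,007.6502     5,373.2081
P = 1,007.6502; D_Mac = 5.33241 half-year periods = 2.66621 yrs; D_mod = 2.66621/(1+0.0485) = 2.54288 yrs.
ΔP/P ≈ -D_mod · Δy = -2.54288 × (+0.011) = -0.027972 = -2.7972%.

-2.80%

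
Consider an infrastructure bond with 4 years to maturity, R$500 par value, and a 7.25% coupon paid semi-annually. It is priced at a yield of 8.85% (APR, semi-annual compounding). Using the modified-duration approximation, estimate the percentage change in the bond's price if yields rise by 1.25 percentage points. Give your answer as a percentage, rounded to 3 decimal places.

Periodic yield y = 0.04425. Modified duration first:
  t   CF        PV=CF/(1+0.04425)^t    t·PV
  1       18.125        17.3570        17.3570
  2       18.125        16.6215        33.2429
  3       18.125        15.9171        47.7514
  4       18.125        15.2426        60.9705
  5       18.125        14.5967        72.9837
  6       18.125        13.9782        83.8692
  7       18.125        13.3859        93.7011
  8      518.125       366.4365     2,931.4917
  Σ                    473.5354     3,341.3674
P = 473.5354; D_Mac = 7.05621 half-year periods = 3.52811 yrs; D_mod = 3.52811/(1+0.04425) = 3.37860 yrs.
ΔP/P ≈ -D_mod · Δy = -3.37860 × (+0.0125) = -0.042233 = -4.2233%.

-4.223%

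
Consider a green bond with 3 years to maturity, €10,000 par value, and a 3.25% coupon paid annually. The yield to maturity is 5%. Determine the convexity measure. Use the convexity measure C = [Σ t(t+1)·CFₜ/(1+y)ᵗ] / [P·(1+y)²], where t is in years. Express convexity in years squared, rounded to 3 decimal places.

With y = 0.05:
  t   CF        PV=CF/(1+0.05)^t    t·PV        t(t+1)·PV
  1       325.00       309.5238       309.5238         619.0476
  2       325.00       294.7846       589.5692       1,768.7075
  3    10,325.00     8,919.1232    26,757.3696     107,029.4785
  Σ                  9,523.4316    27,656.4626     109,417.2336
P = 9,523.4316.
Convexity = Σ t(t+1)·PV / [P·(1+y)²] = 109,417.2336 / (9,523.4316 × 1.102500) = 10.42110.

10.421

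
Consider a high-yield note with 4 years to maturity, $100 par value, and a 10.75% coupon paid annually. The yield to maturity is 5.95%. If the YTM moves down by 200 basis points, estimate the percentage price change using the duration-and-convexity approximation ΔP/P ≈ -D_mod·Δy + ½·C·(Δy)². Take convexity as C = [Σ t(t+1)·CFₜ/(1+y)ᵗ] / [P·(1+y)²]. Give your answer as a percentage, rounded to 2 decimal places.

+6.90%

With y = 0.0595:
  t   CF        PV=CF/(1+0.0595)^t    t·PV        t(t+1)·PV
  1        10.75        10.1463        10.1463          20.2926
  2        10.75         9.5765        19.1530          57.4590
  3        10.75         9.0387        27.1161         108.4643
  4       110.75        87.8901       351.5603       1,757.8017
  Σ                    116.6516       407.9757       1,944.0176
P = 116.6516; D_Mac = 3.49739 yrs; D_mod = 3.30098 yrs; C = 14.84594.
Duration effect: -3.30098 × (-0.02) = +0.066020
Convexity effect: 0.5 × 14.84594 × (-0.02)² = +0.0029692
ΔP/P ≈ +0.066020 + 0.0029692 = +0.068989 = +6.8989%.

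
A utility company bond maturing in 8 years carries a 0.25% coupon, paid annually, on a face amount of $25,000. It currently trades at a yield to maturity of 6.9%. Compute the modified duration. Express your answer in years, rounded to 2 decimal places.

Periodic yield y = 0.069. First find Macaulay duration:
  t   CF        PV=CF/(1+0.069)^t    t·PV
  1        62.50        58.4659        58.4659
  2        62.50        54.6921       109.3842
  3        62.50        51.1619       153.4858
  4        62.50        47.8596       191.4385
  5        62.50        44.7705       223.8523
  6        62.50        41.8807       251.2841
  7        62.50        39.1774       274.2421
  8    25,062.50    14,696.1220   117,568.9759
  Σ                 15,034.1301   118,831.1287
P = 15,034.1301; Macaulay duration = 118,831.1287 / 15,034.1301 = 7.90409 years.
Modified duration = D_Mac / (1 + y) = 7.90409 / 1.069 = 7.39391 years.

7.39 years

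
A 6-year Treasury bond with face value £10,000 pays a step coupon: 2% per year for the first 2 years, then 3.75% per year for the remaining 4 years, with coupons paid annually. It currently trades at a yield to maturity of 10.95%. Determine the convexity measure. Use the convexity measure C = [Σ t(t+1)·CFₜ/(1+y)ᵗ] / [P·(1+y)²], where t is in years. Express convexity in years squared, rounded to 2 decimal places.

30.53

With y = 0.1095:
  t   CF        PV=CF/(1+0.1095)^t    t·PV        t(t+1)·PV
  1       200.00       180.2614       180.2614         360.5228
  2       200.00       162.4708       324.9416         974.8249
  3       375.00       274.5676       823.7029       3,294.8117
  4       375.00       247.4697       989.8788       4,949.3941
  5       375.00       223.0462     1,115.2308       6,691.3846
  6    10,375.00     5,561.9140    33,371.4837     233,600.3862
  Σ                  6,649.7297    36,805.4993     249,871.3242
P = 6,649.7297.
Convexity = Σ t(t+1)·PV / [P·(1+y)²] = 249,871.3242 / (6,649.7297 × 1.230990) = 30.52515.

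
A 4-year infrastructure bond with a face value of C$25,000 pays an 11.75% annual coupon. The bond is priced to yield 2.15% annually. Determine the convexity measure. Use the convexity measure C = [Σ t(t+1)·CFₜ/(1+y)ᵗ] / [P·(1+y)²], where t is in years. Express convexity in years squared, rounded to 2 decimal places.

15.99

With y = 0.0215:
  t   CF        PV=CF/(1+0.0215)^t    t·PV        t(t+1)·PV
  1     2,937.50     2,875.6730     2,875.6730       5,751.3461
  2     2,937.50     2,815.1474     5,630.2947      16,890.8842
  3     2,937.50     2,755.8956     8,267.6868      33,070.7473
  4    27,937.50    25,658.6650   102,634.6600     513,173.3000
  Σ                 34,105.3810   119,408.3146     568,886.2775
P = 34,105.3810.
Convexity = Σ t(t+1)·PV / [P·(1+y)²] = 568,886.2775 / (34,105.3810 × 1.043462) = 15.98548.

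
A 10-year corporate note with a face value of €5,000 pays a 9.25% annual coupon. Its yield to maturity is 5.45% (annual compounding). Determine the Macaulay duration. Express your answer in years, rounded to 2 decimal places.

7.32 years

Periodic yield y = 0.0545. Discount each cash flow and weight by its year:
  t   CF        PV=CF/(1+0.0545)^t    t·PV
  1       462.50       438.5965       438.5965
  2       462.50       415.9284       831.8568
  3       462.50       394.4319     1,183.2956
  4       462.50       374.0463     1,496.1853
  5       462.50       354.7144     1,773.5720
  6       462.50       336.3816     2,018.2896
  7       462.50       318.9963     2,232.9741
  8       462.50       302.5095     2,420.0763
  9       462.50       286.8749     2,581.8737
  10    5,462.50     3,213.1101    32,131.1011
  Σ                  6,435.5899    47,107.8210
Price P = Σ PV = 6,435.5899.
Macaulay duration = Σ(t·PV) / P = 47,107.8210 / 6,435.5899 = 7.31989 years.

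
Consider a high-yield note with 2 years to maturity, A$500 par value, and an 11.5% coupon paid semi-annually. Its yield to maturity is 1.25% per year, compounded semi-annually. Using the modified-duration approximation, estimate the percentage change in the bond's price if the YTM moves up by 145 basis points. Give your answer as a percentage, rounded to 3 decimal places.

-2.677%

Periodic yield y = 0.00625. Modified duration first:
  t   CF        PV=CF/(1+0.00625)^t    t·PV
  1        28.75        28.5714        28.5714
  2        28.75        28.3940        56.7879
  3        28.75        28.2176        84.6528
  4       528.75       515.7352     2,062.9410
  Σ                    600.9182     2,232.9531
P = 600.9182; D_Mac = 3.71590 half-year periods = 1.85795 yrs; D_mod = 1.85795/(1+0.00625) = 1.84641 yrs.
ΔP/P ≈ -D_mod · Δy = -1.84641 × (+0.0145) = -0.026773 = -2.6773%.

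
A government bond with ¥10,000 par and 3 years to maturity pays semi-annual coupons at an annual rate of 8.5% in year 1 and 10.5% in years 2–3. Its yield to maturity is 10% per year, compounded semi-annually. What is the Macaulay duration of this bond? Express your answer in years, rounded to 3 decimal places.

Periodic yield y = 0.05. Discount each cash flow and weight by its period:
  t   CF        PV=CF/(1+0.05)^t    t·PV
  1       425.00       404.7619       404.7619
  2       425.00       385.4875       770.9751
  3       525.00       453.5147     1,360.5442
  4       525.00       431.9188     1,727.6752
  5       525.00       411.3512     2,056.7562
  6    10,525.00     7,853.9170    47,123.5023
  Σ                  9,940.9513    53,444.2149
Price P = Σ PV = 9,940.9513.
Macaulay duration = Σ(t·PV) / P = 53,444.2149 / 9,940.9513 = 5.37617 half-year periods.
In years: 5.37617 / 2 = 2.68808 years.

2.688 years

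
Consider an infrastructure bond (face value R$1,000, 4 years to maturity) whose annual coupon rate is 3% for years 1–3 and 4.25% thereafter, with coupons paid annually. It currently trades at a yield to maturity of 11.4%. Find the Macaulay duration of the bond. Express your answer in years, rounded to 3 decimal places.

3.799 years

Periodic yield y = 0.114. Discount each cash flow and weight by its year:
  t   CF        PV=CF/(1+0.114)^t    t·PV
  1        30.00        26.9300        26.9300
  2        30.00        24.1741        48.3483
  3        30.00        21.7003        65.1009
  4     1,042.50       676.9168     2,707.6672
  Σ                    749.7212     2,848.0464
Price P = Σ PV = 749.7212.
Macaulay duration = Σ(t·PV) / P = 2,848.0464 / 749.7212 = 3.79881 years.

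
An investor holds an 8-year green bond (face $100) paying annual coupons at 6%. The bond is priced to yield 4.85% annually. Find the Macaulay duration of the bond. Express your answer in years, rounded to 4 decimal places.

Periodic yield y = 0.0485. Discount each cash flow and weight by its year:
  t   CF        PV=CF/(1+0.0485)^t    t·PV
  1         6.00         5.7225         5.7225
  2         6.00         5.4578        10.9155
  3         6.00         5.2053        15.6159
  4         6.00         4.9645        19.8581
  5         6.00         4.7349        23.6744
  6         6.00         4.5159        27.0952
  7         6.00         4.3070        30.1488
  8       106.00        72.5702       580.5617
  Σ                    107.4780       713.5921
Price P = Σ PV = 107.4780.
Macaulay duration = Σ(t·PV) / P = 713.5921 / 107.4780 = 6.63943 years.

6.6394 years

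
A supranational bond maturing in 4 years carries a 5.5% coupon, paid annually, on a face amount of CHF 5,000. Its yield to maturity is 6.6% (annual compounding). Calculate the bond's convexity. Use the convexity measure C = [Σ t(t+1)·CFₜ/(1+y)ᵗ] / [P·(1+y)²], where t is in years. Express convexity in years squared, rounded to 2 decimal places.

15.80

With y = 0.066:
  t   CF        PV=CF/(1+0.066)^t    t·PV        t(t+1)·PV
  1       275.00       257.9737       257.9737         515.9475
  2       275.00       242.0016       484.0033       1,452.0098
  3       275.00       227.0184       681.0552       2,724.2209
  4     5,275.00     4,085.0149    16,340.0596      81,700.2980
  Σ                  4,812.0087    17,763.0918      86,392.4762
P = 4,812.0087.
Convexity = Σ t(t+1)·PV / [P·(1+y)²] = 86,392.4762 / (4,812.0087 × 1.136356) = 15.79920.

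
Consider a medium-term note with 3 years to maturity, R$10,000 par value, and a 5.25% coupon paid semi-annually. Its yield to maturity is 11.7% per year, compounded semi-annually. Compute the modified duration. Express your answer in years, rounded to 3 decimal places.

2.640 years

Periodic yield y = 0.0585. First find Macaulay duration:
  t   CF        PV=CF/(1+0.0585)^t    t·PV
  1       262.50       247.9924       247.9924
  2       262.50       234.2867       468.5733
  3       262.50       221.3384       664.0151
  4       262.50       209.1057       836.4228
  5       262.50       197.5491       987.7454
  6    10,262.50     7,296.3893    43,778.3356
  Σ                  8,406.6615    46,983.0847
P = 8,406.6615; Macaulay duration = 46,983.0847 / 8,406.6615 = 5.58879 half-year periods = 2.79440 years.
Modified duration = D_Mac / (1 + y) = 2.79440 / 1.0585 = 2.63996 years.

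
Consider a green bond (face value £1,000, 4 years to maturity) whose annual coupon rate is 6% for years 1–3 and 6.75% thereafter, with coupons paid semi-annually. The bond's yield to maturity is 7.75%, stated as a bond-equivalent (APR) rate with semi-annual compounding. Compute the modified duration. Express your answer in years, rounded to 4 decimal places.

Periodic yield y = 0.03875. First find Macaulay duration:
  t   CF        PV=CF/(1+0.03875)^t    t·PV
  1        30.00        28.8809        28.8809
  2        30.00        27.8035        55.6070
  3        30.00        26.7663        80.2989
  4        30.00        25.7678       103.0711
  5        30.00        24.8065       124.0327
  6        30.00        23.8811       143.2868
  7        33.75        25.8640       181.0483
  8     1,033.75       762.6534     6,101.2274
  Σ                    946.4236     6,817.4531
P = 946.4236; Macaulay duration = 6,817.4531 / 946.4236 = 7.20338 half-year periods = 3.60169 years.
Modified duration = D_Mac / (1 + y) = 3.60169 / 1.03875 = 3.46733 years.

3.4673 years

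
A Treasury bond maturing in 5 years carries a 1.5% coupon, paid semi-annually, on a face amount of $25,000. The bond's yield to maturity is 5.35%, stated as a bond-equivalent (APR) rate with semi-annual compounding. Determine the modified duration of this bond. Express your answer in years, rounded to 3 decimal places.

4.690 years

Periodic yield y = 0.02675. First find Macaulay duration:
  t   CF        PV=CF/(1+0.02675)^t    t·PV
  1       187.50       182.6150       182.6150
  2       187.50       177.8574       355.7147
  3       187.50       173.2236       519.6709
  4       187.50       168.7106       674.8425
  5       187.50       164.3152       821.5760
  6       187.50       160.0343       960.2056
  7       187.50       155.8649     1,091.0542
  8       187.50       151.8041     1,214.4330
  9       187.50       147.8492     1,330.6425
  10   25,187.50    19,343.6287   193,436.2874
  Σ                 20,825.9030   200,587.0418
P = 20,825.9030; Macaulay duration = 200,587.0418 / 20,825.9030 = 9.63161 half-year periods = 4.81581 years.
Modified duration = D_Mac / (1 + y) = 4.81581 / 1.02675 = 4.69034 years.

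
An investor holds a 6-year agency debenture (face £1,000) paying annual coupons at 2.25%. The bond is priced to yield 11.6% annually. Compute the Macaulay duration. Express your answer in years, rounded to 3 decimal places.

5.569 years

Periodic yield y = 0.116. Discount each cash flow and weight by its year:
  t   CF        PV=CF/(1+0.116)^t    t·PV
  1        22.50        20.1613        20.1613
  2        22.50        18.0657        36.1313
  3        22.50        16.1879        48.5636
  4        22.50        14.5053        58.0211
  5        22.50        12.9976        64.9878
  6     1,022.50       529.2711     3,175.6264
  Σ                    611.1887     3,403.4915
Price P = Σ PV = 611.1887.
Macaulay duration = Σ(t·PV) / P = 3,403.4915 / 611.1887 = 5.56864 years.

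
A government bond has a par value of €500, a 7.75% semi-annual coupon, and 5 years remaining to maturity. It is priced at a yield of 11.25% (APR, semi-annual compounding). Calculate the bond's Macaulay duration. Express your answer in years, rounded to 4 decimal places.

Periodic yield y = 0.05625. Discount each cash flow and weight by its period:
  t   CF        PV=CF/(1+0.05625)^t    t·PV
  1       19.375        18.3432        18.3432
  2       19.375        17.3663        34.7327
  3       19.375        16.4415        49.3245
  4       19.375        15.5659        62.2637
  5       19.375        14.7370        73.6848
  6       19.375        13.9522        83.7129
  7       19.375        13.2091        92.4640
  8       19.375        12.5057       100.0456
  9       19.375        11.8397       106.5574
  10     519.375       300.4788     3,004.7879
  Σ                    434.4394     3,625.9168
Price P = Σ PV = 434.4394.
Macaulay duration = Σ(t·PV) / P = 3,625.9168 / 434.4394 = 8.34620 half-year periods.
In years: 8.34620 / 2 = 4.17310 years.

4.1731 years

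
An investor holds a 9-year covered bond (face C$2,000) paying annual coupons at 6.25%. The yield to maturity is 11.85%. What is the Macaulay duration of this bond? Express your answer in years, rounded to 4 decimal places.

6.7346 years

Periodic yield y = 0.1185. Discount each cash flow and weight by its year:
  t   CF        PV=CF/(1+0.1185)^t    t·PV
  1       125.00       111.7568       111.7568
  2       125.00        99.9167       199.8334
  3       125.00        89.3310       267.9929
  4       125.00        79.8668       319.4670
  5       125.00        71.4052       357.0262
  6       125.00        63.8402       383.0411
  7       125.00        57.0766       399.5362
  8       125.00        51.0296       408.2367
  9     2,125.00       775.5951     6,980.3556
  Σ                  1,399.8179     9,427.2459
Price P = Σ PV = 1,399.8179.
Macaulay duration = Σ(t·PV) / P = 9,427.2459 / 1,399.8179 = 6.73462 years.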